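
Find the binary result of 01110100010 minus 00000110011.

Method 1 - Direct subtraction (column by column from the right: bit − bit − borrow-in; if negative, add 2 and borrow 1 from the next column):
borrow: 00011111110
        01110100010
-       00000110011
-------------------
        01101101111

Method 2 - Add two's complement:
Two's complement of 00000110011: invert → 11111001100, add 1 → 11111001101
  01110100010
+ 11111001101
-------------
 101101101111  (end carry out of the top bit = 1)
Discarding the end carry: 01101101111
Decimal check:
  01110100010 = 512 + 256 + 128 + 32 + 2 = 930
  00000110011 = 32 + 16 + 2 + 1 = 51
  930 - 51 = 879, and 01101101111 = 512 + 256 + 64 + 32 + 8 + 4 + 2 + 1 = 879 ✓



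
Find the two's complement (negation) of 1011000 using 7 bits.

Original (sign bit 1, negative): 1011000
Step 1 - Invert all bits: 0100111
Step 2 - Add 1: 0101000
Verification: 1011000 + 0101000 = 10000000; discarding the end carry (carry out of the top bit) leaves the 7-bit value 0000000, as required for x + (-x)



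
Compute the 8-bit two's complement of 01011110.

Original: 01011110
Step 1 - Invert all bits: 10100001
Step 2 - Add 1: 10100010
Verification: 01011110 + 10100010 = 100000000; discarding the end carry (carry out of the top bit) leaves the 8-bit value 00000000, as required for x + (-x)



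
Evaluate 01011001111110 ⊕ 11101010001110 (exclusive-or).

XOR: 1 when bits differ
  01011001111110
^ 11101010001110
----------------
  10110011110000
Decimal: 5758 ^ 14990 = 11504



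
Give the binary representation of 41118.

Using repeated division by 2:
41118 ÷ 2 = 20559 remainder 0
20559 ÷ 2 = 10279 remainder 1
10279 ÷ 2 = 5139 remainder 1
5139 ÷ 2 = 2569 remainder 1
2569 ÷ 2 = 1284 remainder 1
1284 ÷ 2 = 642 remainder 0
642 ÷ 2 = 321 remainder 0
321 ÷ 2 = 160 remainder 1
160 ÷ 2 = 80 remainder 0
80 ÷ 2 = 40 remainder 0
40 ÷ 2 = 20 remainder 0
20 ÷ 2 = 10 remainder 0
10 ÷ 2 = 5 remainder 0
5 ÷ 2 = 2 remainder 1
2 ÷ 2 = 1 remainder 0
1 ÷ 2 = 0 remainder 1
Reading remainders bottom to top: 1010000010011110



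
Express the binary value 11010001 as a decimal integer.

Sum of powers of 2 for each 1-bit:
2^0 + 2^4 + 2^6 + 2^7
= 1 + 16 + 64 + 128
= 209



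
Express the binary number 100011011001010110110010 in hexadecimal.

Group into 4-bit nibbles from right:
  1000 = 8
  1101 = D
  1001 = 9
  0101 = 5
  1011 = B
  0010 = 2
Result: 8D95B2



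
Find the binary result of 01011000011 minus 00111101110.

Method 1 - Direct subtraction (column by column from the right: bit − bit − borrow-in; if negative, add 2 and borrow 1 from the next column):
borrow: 01111111000
        01011000011
-       00111101110
-------------------
        00011010101

Method 2 - Add two's complement:
Two's complement of 00111101110: invert → 11000010001, add 1 → 11000010010
  01011000011
+ 11000010010
-------------
 100011010101  (end carry out of the top bit = 1)
Discarding the end carry: 00011010101
Decimal check:
  01011000011 = 512 + 128 + 64 + 2 + 1 = 707
  00111101110 = 256 + 128 + 64 + 32 + 8 + 4 + 2 = 494
  707 - 494 = 213, and 00011010101 = 128 + 64 + 16 + 4 + 1 = 213 ✓



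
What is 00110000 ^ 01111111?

XOR: 1 when bits differ
  00110000
^ 01111111
----------
  01001111
Decimal: 48 ^ 127 = 79



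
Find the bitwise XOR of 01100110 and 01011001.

XOR: 1 when bits differ
  01100110
^ 01011001
----------
  00111111
Decimal: 102 ^ 89 = 63



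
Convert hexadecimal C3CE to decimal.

Expand by place value (powers of 16):
Digit values: C = 12, E = 14
C3CE = 12 × 16^3 + 3 × 16^2 + 12 × 16^1 + 14 × 16^0
= 12 × 4096 + 3 × 256 + 12 × 16 + 14 × 1
= 49152 + 768 + 192 + 14
= 50126



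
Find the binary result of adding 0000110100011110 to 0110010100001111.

Add column by column from the right: bit + bit + carry-in; write the sum mod 2, carry 1 when the sum is 2 or 3.
carry:  0001101000111100
        0000110100011110
+       0110010100001111
------------------------
       00111001000101101
(the carry out of the leftmost column, 0, becomes the leading bit)
Decimal check:
  0000110100011110 = 2048 + 1024 + 256 + 16 + 8 + 4 + 2 = 3358
  0110010100001111 = 16384 + 8192 + 1024 + 256 + 8 + 4 + 2 + 1 = 25871
  3358 + 25871 = 29229, and 00111001000101101 = 16384 + 8192 + 4096 + 512 + 32 + 8 + 4 + 1 = 29229 ✓



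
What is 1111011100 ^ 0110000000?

XOR: 1 when bits differ
  1111011100
^ 0110000000
------------
  1001011100
Decimal: 988 ^ 384 = 604



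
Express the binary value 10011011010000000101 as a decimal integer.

Sum of powers of 2 for each 1-bit:
2^0 + 2^2 + 2^10 + 2^12 + 2^13 + 2^15 + 2^16 + 2^19
= 1 + 4 + 1024 + 4096 + 8192 + 32768 + 65536 + 524288
= 635909



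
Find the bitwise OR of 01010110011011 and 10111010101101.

OR: 1 when either bit is 1
  01010110011011
| 10111010101101
----------------
  11111110111111
Decimal: 5531 | 11949 = 16319



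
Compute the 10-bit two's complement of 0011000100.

Original: 0011000100
Step 1 - Invert all bits: 1100111011
Step 2 - Add 1: 1100111100
Verification: 0011000100 + 1100111100 = 10000000000; discarding the end carry (carry out of the top bit) leaves the 10-bit value 0000000000, as required for x + (-x)



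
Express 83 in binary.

Using repeated division by 2:
83 ÷ 2 = 41 remainder 1
41 ÷ 2 = 20 remainder 1
20 ÷ 2 = 10 remainder 0
10 ÷ 2 = 5 remainder 0
5 ÷ 2 = 2 remainder 1
2 ÷ 2 = 1 remainder 0
1 ÷ 2 = 0 remainder 1
Reading remainders bottom to top: 1010011



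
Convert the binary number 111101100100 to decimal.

Sum of powers of 2 for each 1-bit:
2^2 + 2^5 + 2^6 + 2^8 + 2^9 + 2^10 + 2^11
= 4 + 32 + 64 + 256 + 512 + 1024 + 2048
= 3940



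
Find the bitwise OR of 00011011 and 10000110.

OR: 1 when either bit is 1
  00011011
| 10000110
----------
  10011111
Decimal: 27 | 134 = 159



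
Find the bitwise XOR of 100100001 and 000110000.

XOR: 1 when bits differ
  100100001
^ 000110000
-----------
  100010001
Decimal: 289 ^ 48 = 273



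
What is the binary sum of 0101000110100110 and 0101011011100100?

Add column by column from the right: bit + bit + carry-in; write the sum mod 2, carry 1 when the sum is 2 or 3.
carry:  1010111111001000
        0101000110100110
+       0101011011100100
------------------------
       01010100010001010
(the carry out of the leftmost column, 0, becomes the leading bit)
Decimal check:
  0101000110100110 = 16384 + 4096 + 256 + 128 + 32 + 4 + 2 = 20902
  0101011011100100 = 16384 + 4096 + 1024 + 512 + 128 + 64 + 32 + 4 = 22244
  20902 + 22244 = 43146, and 01010100010001010 = 32768 + 8192 + 2048 + 128 + 8 + 2 = 43146 ✓



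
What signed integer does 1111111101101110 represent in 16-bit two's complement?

Binary: 1111111101101110
Sign bit: 1 (negative)
Invert: 0000000010010001
Add 1:  0000000010010010
Magnitude: 0000000010010010 = 128 + 16 + 2 = 146
Value: -146



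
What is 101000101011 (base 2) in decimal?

Sum of powers of 2 for each 1-bit:
2^0 + 2^1 + 2^3 + 2^5 + 2^9 + 2^11
= 1 + 2 + 8 + 32 + 512 + 2048
= 2603



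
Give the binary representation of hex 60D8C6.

Convert each hex digit to 4 bits:
  6 = 0110
  0 = 0000
  D = 1101
  8 = 1000
  C = 1100
  6 = 0110
Concatenate: 011000001101100011000110



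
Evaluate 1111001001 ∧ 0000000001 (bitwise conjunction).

AND: 1 only when both bits are 1
  1111001001
& 0000000001
------------
  0000000001
Decimal: 969 & 1 = 1



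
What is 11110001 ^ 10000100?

XOR: 1 when bits differ
  11110001
^ 10000100
----------
  01110101
Decimal: 241 ^ 132 = 117



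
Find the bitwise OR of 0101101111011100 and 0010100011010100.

OR: 1 when either bit is 1
  0101101111011100
| 0010100011010100
------------------
  0111101111011100
Decimal: 23516 | 10452 = 31708



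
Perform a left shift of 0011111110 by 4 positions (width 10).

Original: 0011111110 (decimal 254)
Shift left by 4 positions
Append 4 zeros on the right and drop the 4 high bits that overflow the 10-bit width
Result: 1111100000 (decimal 992)
Equivalent: 254 << 4 = 254 × 2^4 = 4064, truncated to 10 bits = 992



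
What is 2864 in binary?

Using repeated division by 2:
2864 ÷ 2 = 1432 remainder 0
1432 ÷ 2 = 716 remainder 0
716 ÷ 2 = 358 remainder 0
358 ÷ 2 = 179 remainder 0
179 ÷ 2 = 89 remainder 1
89 ÷ 2 = 44 remainder 1
44 ÷ 2 = 22 remainder 0
22 ÷ 2 = 11 remainder 0
11 ÷ 2 = 5 remainder 1
5 ÷ 2 = 2 remainder 1
2 ÷ 2 = 1 remainder 0
1 ÷ 2 = 0 remainder 1
Reading remainders bottom to top: 101100110000



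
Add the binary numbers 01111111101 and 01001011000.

Add column by column from the right: bit + bit + carry-in; write the sum mod 2, carry 1 when the sum is 2 or 3.
carry:  11111110000
        01111111101
+       01001011000
-------------------
       011001010101
(the carry out of the leftmost column, 0, becomes the leading bit)
Decimal check:
  01111111101 = 512 + 256 + 128 + 64 + 32 + 16 + 8 + 4 + 1 = 1021
  01001011000 = 512 + 64 + 16 + 8 = 600
  1021 + 600 = 1621, and 011001010101 = 1024 + 512 + 64 + 16 + 4 + 1 = 1621 ✓



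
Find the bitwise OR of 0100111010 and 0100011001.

OR: 1 when either bit is 1
  0100111010
| 0100011001
------------
  0100111011
Decimal: 314 | 281 = 315



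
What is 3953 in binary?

Using repeated division by 2:
3953 ÷ 2 = 1976 remainder 1
1976 ÷ 2 = 988 remainder 0
988 ÷ 2 = 494 remainder 0
494 ÷ 2 = 247 remainder 0
247 ÷ 2 = 123 remainder 1
123 ÷ 2 = 61 remainder 1
61 ÷ 2 = 30 remainder 1
30 ÷ 2 = 15 remainder 0
15 ÷ 2 = 7 remainder 1
7 ÷ 2 = 3 remainder 1
3 ÷ 2 = 1 remainder 1
1 ÷ 2 = 0 remainder 1
Reading remainders bottom to top: 111101110001



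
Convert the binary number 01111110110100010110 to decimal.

Sum of powers of 2 for each 1-bit:
2^1 + 2^2 + 2^4 + 2^8 + 2^10 + 2^11 + 2^13 + 2^14 + 2^15 + 2^16 + 2^17 + 2^18
= 2 + 4 + 16 + 256 + 1024 + 2048 + 8192 + 16384 + 32768 + 65536 + 131072 + 262144
= 519446



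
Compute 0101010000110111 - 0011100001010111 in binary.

Method 1 - Direct subtraction (column by column from the right: bit − bit − borrow-in; if negative, add 2 and borrow 1 from the next column):
borrow: 0111011110000000
        0101010000110111
-       0011100001010111
------------------------
        0001101111100000

Method 2 - Add two's complement:
Two's complement of 0011100001010111: invert → 1100011110101000, add 1 → 1100011110101001
  0101010000110111
+ 1100011110101001
------------------
 10001101111100000  (end carry out of the top bit = 1)
Discarding the end carry: 0001101111100000
Decimal check:
  0101010000110111 = 16384 + 4096 + 1024 + 32 + 16 + 4 + 2 + 1 = 21559
  0011100001010111 = 8192 + 4096 + 2048 + 64 + 16 + 4 + 2 + 1 = 14423
  21559 - 14423 = 7136, and 0001101111100000 = 4096 + 2048 + 512 + 256 + 128 + 64 + 32 = 7136 ✓



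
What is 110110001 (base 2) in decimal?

Sum of powers of 2 for each 1-bit:
2^0 + 2^4 + 2^5 + 2^7 + 2^8
= 1 + 16 + 32 + 128 + 256
= 433



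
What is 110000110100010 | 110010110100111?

OR: 1 when either bit is 1
  110000110100010
| 110010110100111
-----------------
  110010110100111
Decimal: 24994 | 26023 = 26023



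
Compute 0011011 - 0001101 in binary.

Method 1 - Direct subtraction (column by column from the right: bit − bit − borrow-in; if negative, add 2 and borrow 1 from the next column):
borrow: 0011000
        0011011
-       0001101
---------------
        0001110

Method 2 - Add two's complement:
Two's complement of 0001101: invert → 1110010, add 1 → 1110011
  0011011
+ 1110011
---------
 10001110  (end carry out of the top bit = 1)
Discarding the end carry: 0001110
Decimal check:
  0011011 = 16 + 8 + 2 + 1 = 27
  0001101 = 8 + 4 + 1 = 13
  27 - 13 = 14, and 0001110 = 8 + 4 + 2 = 14 ✓



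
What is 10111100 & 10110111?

AND: 1 only when both bits are 1
  10111100
& 10110111
----------
  10110100
Decimal: 188 & 183 = 180



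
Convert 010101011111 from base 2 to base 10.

Sum of powers of 2 for each 1-bit:
2^0 + 2^1 + 2^2 + 2^3 + 2^4 + 2^6 + 2^8 + 2^10
= 1 + 2 + 4 + 8 + 16 + 64 + 256 + 1024
= 1375



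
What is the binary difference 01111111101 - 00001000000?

Method 1 - Direct subtraction (column by column from the right: bit − bit − borrow-in; if negative, add 2 and borrow 1 from the next column):
borrow: 00000000000
        01111111101
-       00001000000
-------------------
        01110111101

Method 2 - Add two's complement:
Two's complement of 00001000000: invert → 11110111111, add 1 → 11111000000
  01111111101
+ 11111000000
-------------
 101110111101  (end carry out of the top bit = 1)
Discarding the end carry: 01110111101
Decimal check:
  01111111101 = 512 + 256 + 128 + 64 + 32 + 16 + 8 + 4 + 1 = 1021
  00001000000 = 64
  1021 - 64 = 957, and 01110111101 = 512 + 256 + 128 + 32 + 16 + 8 + 4 + 1 = 957 ✓



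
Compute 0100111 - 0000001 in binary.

Method 1 - Direct subtraction (column by column from the right: bit − bit − borrow-in; if negative, add 2 and borrow 1 from the next column):
borrow: 0000000
        0100111
-       0000001
---------------
        0100110

Method 2 - Add two's complement:
Two's complement of 0000001: invert → 1111110, add 1 → 1111111
  0100111
+ 1111111
---------
 10100110  (end carry out of the top bit = 1)
Discarding the end carry: 0100110
Decimal check:
  0100111 = 32 + 4 + 2 + 1 = 39
  0000001 = 1
  39 - 1 = 38, and 0100110 = 32 + 4 + 2 = 38 ✓



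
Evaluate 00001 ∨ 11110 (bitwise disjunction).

OR: 1 when either bit is 1
  00001
| 11110
-------
  11111
Decimal: 1 | 30 = 31



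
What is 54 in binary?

Using repeated division by 2:
54 ÷ 2 = 27 remainder 0
27 ÷ 2 = 13 remainder 1
13 ÷ 2 = 6 remainder 1
6 ÷ 2 = 3 remainder 0
3 ÷ 2 = 1 remainder 1
1 ÷ 2 = 0 remainder 1
Reading remainders bottom to top: 110110



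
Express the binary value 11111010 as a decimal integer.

Sum of powers of 2 for each 1-bit:
2^1 + 2^3 + 2^4 + 2^5 + 2^6 + 2^7
= 2 + 8 + 16 + 32 + 64 + 128
= 250



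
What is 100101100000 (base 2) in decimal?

Sum of powers of 2 for each 1-bit:
2^5 + 2^6 + 2^8 + 2^11
= 32 + 64 + 256 + 2048
= 2400



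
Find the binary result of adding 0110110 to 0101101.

Add column by column from the right: bit + bit + carry-in; write the sum mod 2, carry 1 when the sum is 2 or 3.
carry:  1111000
        0110110
+       0101101
---------------
       01100011
(the carry out of the leftmost column, 0, becomes the leading bit)
Decimal check:
  0110110 = 32 + 16 + 4 + 2 = 54
  0101101 = 32 + 8 + 4 + 1 = 45
  54 + 45 = 99, and 01100011 = 64 + 32 + 2 + 1 = 99 ✓



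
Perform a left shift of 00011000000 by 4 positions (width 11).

Original: 00011000000 (decimal 192)
Shift left by 4 positions
Append 4 zeros on the right and drop the 4 high bits that overflow the 11-bit width
Result: 10000000000 (decimal 1024)
Equivalent: 192 << 4 = 192 × 2^4 = 3072, truncated to 11 bits = 1024



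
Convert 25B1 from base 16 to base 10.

Expand by place value (powers of 16):
Digit values: B = 11
25B1 = 2 × 16^3 + 5 × 16^2 + 11 × 16^1 + 1 × 16^0
= 2 × 4096 + 5 × 256 + 11 × 16 + 1 × 1
= 8192 + 1280 + 176 + 1
= 9649



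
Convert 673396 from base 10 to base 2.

Using repeated division by 2:
673396 ÷ 2 = 336698 remainder 0
336698 ÷ 2 = 168349 remainder 0
168349 ÷ 2 = 84174 remainder 1
84174 ÷ 2 = 42087 remainder 0
42087 ÷ 2 = 21043 remainder 1
21043 ÷ 2 = 10521 remainder 1
10521 ÷ 2 = 5260 remainder 1
5260 ÷ 2 = 2630 remainder 0
2630 ÷ 2 = 1315 remainder 0
1315 ÷ 2 = 657 remainder 1
657 ÷ 2 = 328 remainder 1
328 ÷ 2 = 164 remainder 0
164 ÷ 2 = 82 remainder 0
82 ÷ 2 = 41 remainder 0
41 ÷ 2 = 20 remainder 1
20 ÷ 2 = 10 remainder 0
10 ÷ 2 = 5 remainder 0
5 ÷ 2 = 2 remainder 1
2 ÷ 2 = 1 remainder 0
1 ÷ 2 = 0 remainder 1
Reading remainders bottom to top: 10100100011001110100



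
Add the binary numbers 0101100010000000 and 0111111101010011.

Add column by column from the right: bit + bit + carry-in; write the sum mod 2, carry 1 when the sum is 2 or 3.
carry:  1111000000000000
        0101100010000000
+       0111111101010011
------------------------
       01101011111010011
(the carry out of the leftmost column, 0, becomes the leading bit)
Decimal check:
  0101100010000000 = 16384 + 4096 + 2048 + 128 = 22656
  0111111101010011 = 16384 + 8192 + 4096 + 2048 + 1024 + 512 + 256 + 64 + 16 + 2 + 1 = 32595
  22656 + 32595 = 55251, and 01101011111010011 = 32768 + 16384 + 4096 + 1024 + 512 + 256 + 128 + 64 + 16 + 2 + 1 = 55251 ✓



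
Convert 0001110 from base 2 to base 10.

Sum of powers of 2 for each 1-bit:
2^1 + 2^2 + 2^3
= 2 + 4 + 8
= 14



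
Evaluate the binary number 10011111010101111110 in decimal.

Sum of powers of 2 for each 1-bit:
2^1 + 2^2 + 2^3 + 2^4 + 2^5 + 2^6 + 2^8 + 2^10 + 2^12 + 2^13 + 2^14 + 2^15 + 2^16 + 2^19
= 2 + 4 + 8 + 16 + 32 + 64 + 256 + 1024 + 4096 + 8192 + 16384 + 32768 + 65536 + 524288
= 652670



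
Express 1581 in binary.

Using repeated division by 2:
1581 ÷ 2 = 790 remainder 1
790 ÷ 2 = 395 remainder 0
395 ÷ 2 = 197 remainder 1
197 ÷ 2 = 98 remainder 1
98 ÷ 2 = 49 remainder 0
49 ÷ 2 = 24 remainder 1
24 ÷ 2 = 12 remainder 0
12 ÷ 2 = 6 remainder 0
6 ÷ 2 = 3 remainder 0
3 ÷ 2 = 1 remainder 1
1 ÷ 2 = 0 remainder 1
Reading remainders bottom to top: 11000101101



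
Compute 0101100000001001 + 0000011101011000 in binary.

Add column by column from the right: bit + bit + carry-in; write the sum mod 2, carry 1 when the sum is 2 or 3.
carry:  0000000000110000
        0101100000001001
+       0000011101011000
------------------------
       00101111101100001
(the carry out of the leftmost column, 0, becomes the leading bit)
Decimal check:
  0101100000001001 = 16384 + 4096 + 2048 + 8 + 1 = 22537
  0000011101011000 = 1024 + 512 + 256 + 64 + 16 + 8 = 1880
  22537 + 1880 = 24417, and 00101111101100001 = 16384 + 4096 + 2048 + 1024 + 512 + 256 + 64 + 32 + 1 = 24417 ✓



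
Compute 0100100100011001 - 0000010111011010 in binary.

Method 1 - Direct subtraction (column by column from the right: bit − bit − borrow-in; if negative, add 2 and borrow 1 from the next column):
borrow: 0000111111111100
        0100100100011001
-       0000010111011010
------------------------
        0100001100111111

Method 2 - Add two's complement:
Two's complement of 0000010111011010: invert → 1111101000100101, add 1 → 1111101000100110
  0100100100011001
+ 1111101000100110
------------------
 10100001100111111  (end carry out of the top bit = 1)
Discarding the end carry: 0100001100111111
Decimal check:
  0100100100011001 = 16384 + 2048 + 256 + 16 + 8 + 1 = 18713
  0000010111011010 = 1024 + 256 + 128 + 64 + 16 + 8 + 2 = 1498
  18713 - 1498 = 17215, and 0100001100111111 = 16384 + 512 + 256 + 32 + 16 + 8 + 4 + 2 + 1 = 17215 ✓



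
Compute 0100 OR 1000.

OR: 1 when either bit is 1
  0100
| 1000
------
  1100
Decimal: 4 | 8 = 12



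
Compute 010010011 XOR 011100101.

XOR: 1 when bits differ
  010010011
^ 011100101
-----------
  001110110
Decimal: 147 ^ 229 = 118



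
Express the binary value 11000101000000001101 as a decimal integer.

Sum of powers of 2 for each 1-bit:
2^0 + 2^2 + 2^3 + 2^12 + 2^14 + 2^18 + 2^19
= 1 + 4 + 8 + 4096 + 16384 + 262144 + 524288
= 806925



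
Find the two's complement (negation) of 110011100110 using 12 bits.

Original (sign bit 1, negative): 110011100110
Step 1 - Invert all bits: 001100011001
Step 2 - Add 1: 001100011010
Verification: 110011100110 + 001100011010 = 1000000000000; discarding the end carry (carry out of the top bit) leaves the 12-bit value 000000000000, as required for x + (-x)



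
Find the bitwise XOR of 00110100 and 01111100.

XOR: 1 when bits differ
  00110100
^ 01111100
----------
  01001000
Decimal: 52 ^ 124 = 72



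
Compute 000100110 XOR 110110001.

XOR: 1 when bits differ
  000100110
^ 110110001
-----------
  110010111
Decimal: 38 ^ 433 = 407



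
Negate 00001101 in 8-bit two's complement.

Original: 00001101
Step 1 - Invert all bits: 11110010
Step 2 - Add 1: 11110011
Verification: 00001101 + 11110011 = 100000000; discarding the end carry (carry out of the top bit) leaves the 8-bit value 00000000, as required for x + (-x)



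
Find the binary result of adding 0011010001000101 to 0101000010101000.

Add column by column from the right: bit + bit + carry-in; write the sum mod 2, carry 1 when the sum is 2 or 3.
carry:  1110000000000000
        0011010001000101
+       0101000010101000
------------------------
       01000010011101101
(the carry out of the leftmost column, 0, becomes the leading bit)
Decimal check:
  0011010001000101 = 8192 + 4096 + 1024 + 64 + 4 + 1 = 13381
  0101000010101000 = 16384 + 4096 + 128 + 32 + 8 = 20648
  13381 + 20648 = 34029, and 01000010011101101 = 32768 + 1024 + 128 + 64 + 32 + 8 + 4 + 1 = 34029 ✓



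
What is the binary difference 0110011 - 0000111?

Method 1 - Direct subtraction (column by column from the right: bit − bit − borrow-in; if negative, add 2 and borrow 1 from the next column):
borrow: 0011000
        0110011
-       0000111
---------------
        0101100

Method 2 - Add two's complement:
Two's complement of 0000111: invert → 1111000, add 1 → 1111001
  0110011
+ 1111001
---------
 10101100  (end carry out of the top bit = 1)
Discarding the end carry: 0101100
Decimal check:
  0110011 = 32 + 16 + 2 + 1 = 51
  0000111 = 4 + 2 + 1 = 7
  51 - 7 = 44, and 0101100 = 32 + 8 + 4 = 44 ✓



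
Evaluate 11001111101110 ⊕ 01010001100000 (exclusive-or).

XOR: 1 when bits differ
  11001111101110
^ 01010001100000
----------------
  10011110001110
Decimal: 13294 ^ 5216 = 10126



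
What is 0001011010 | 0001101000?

OR: 1 when either bit is 1
  0001011010
| 0001101000
------------
  0001111010
Decimal: 90 | 104 = 122



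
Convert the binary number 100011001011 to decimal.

Sum of powers of 2 for each 1-bit:
2^0 + 2^1 + 2^3 + 2^6 + 2^7 + 2^11
= 1 + 2 + 8 + 64 + 128 + 2048
= 2251



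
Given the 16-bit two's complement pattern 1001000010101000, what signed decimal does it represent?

Binary: 1001000010101000
Sign bit: 1 (negative)
Invert: 0110111101010111
Add 1:  0110111101011000
Magnitude: 0110111101011000 = 16384 + 8192 + 2048 + 1024 + 512 + 256 + 64 + 16 + 8 = 28504
Value: -28504



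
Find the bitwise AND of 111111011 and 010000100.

AND: 1 only when both bits are 1
  111111011
& 010000100
-----------
  010000000
Decimal: 507 & 132 = 128



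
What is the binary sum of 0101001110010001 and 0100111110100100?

Add column by column from the right: bit + bit + carry-in; write the sum mod 2, carry 1 when the sum is 2 or 3.
carry:  1011111100000000
        0101001110010001
+       0100111110100100
------------------------
       01010001100110101
(the carry out of the leftmost column, 0, becomes the leading bit)
Decimal check:
  0101001110010001 = 16384 + 4096 + 512 + 256 + 128 + 16 + 1 = 21393
  0100111110100100 = 16384 + 2048 + 1024 + 512 + 256 + 128 + 32 + 4 = 20388
  21393 + 20388 = 41781, and 01010001100110101 = 32768 + 8192 + 512 + 256 + 32 + 16 + 4 + 1 = 41781 ✓



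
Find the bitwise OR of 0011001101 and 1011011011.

OR: 1 when either bit is 1
  0011001101
| 1011011011
------------
  1011011111
Decimal: 205 | 731 = 735



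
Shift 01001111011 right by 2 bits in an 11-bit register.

Original: 01001111011 (decimal 635)
Shift right by 2 positions
Drop the 2 low bits; fill with zeros on the left
Result: 00010011110 (decimal 158)
Equivalent: 635 >> 2 = 635 ÷ 2^2 = 158



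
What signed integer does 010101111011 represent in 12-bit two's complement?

Binary: 010101111011
Sign bit: 0 (non-negative)
Read directly as an unsigned value:
010101111011 = 1024 + 256 + 64 + 32 + 16 + 8 + 2 + 1 = 1403
Value: 1403



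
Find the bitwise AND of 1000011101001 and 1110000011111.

AND: 1 only when both bits are 1
  1000011101001
& 1110000011111
---------------
  1000000001001
Decimal: 4329 & 7199 = 4105



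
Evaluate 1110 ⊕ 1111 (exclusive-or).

XOR: 1 when bits differ
  1110
^ 1111
------
  0001
Decimal: 14 ^ 15 = 1



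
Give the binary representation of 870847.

Using repeated division by 2:
870847 ÷ 2 = 435423 remainder 1
435423 ÷ 2 = 217711 remainder 1
217711 ÷ 2 = 108855 remainder 1
108855 ÷ 2 = 54427 remainder 1
54427 ÷ 2 = 27213 remainder 1
27213 ÷ 2 = 13606 remainder 1
13606 ÷ 2 = 6803 remainder 0
6803 ÷ 2 = 3401 remainder 1
3401 ÷ 2 = 1700 remainder 1
1700 ÷ 2 = 850 remainder 0
850 ÷ 2 = 425 remainder 0
425 ÷ 2 = 212 remainder 1
212 ÷ 2 = 106 remainder 0
106 ÷ 2 = 53 remainder 0
53 ÷ 2 = 26 remainder 1
26 ÷ 2 = 13 remainder 0
13 ÷ 2 = 6 remainder 1
6 ÷ 2 = 3 remainder 0
3 ÷ 2 = 1 remainder 1
1 ÷ 2 = 0 remainder 1
Reading remainders bottom to top: 11010100100110111111



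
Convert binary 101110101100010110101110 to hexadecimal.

Group into 4-bit nibbles from right:
  1011 = B
  1010 = A
  1100 = C
  0101 = 5
  1010 = A
  1110 = E
Result: BAC5AE



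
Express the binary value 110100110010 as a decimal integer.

Sum of powers of 2 for each 1-bit:
2^1 + 2^4 + 2^5 + 2^8 + 2^10 + 2^11
= 2 + 16 + 32 + 256 + 1024 + 2048
= 3378



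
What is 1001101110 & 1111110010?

AND: 1 only when both bits are 1
  1001101110
& 1111110010
------------
  1001100010
Decimal: 622 & 1010 = 610



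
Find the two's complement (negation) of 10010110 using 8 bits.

Original (sign bit 1, negative): 10010110
Step 1 - Invert all bits: 01101001
Step 2 - Add 1: 01101010
Verification: 10010110 + 01101010 = 100000000; discarding the end carry (carry out of the top bit) leaves the 8-bit value 00000000, as required for x + (-x)



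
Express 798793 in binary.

Using repeated division by 2:
798793 ÷ 2 = 399396 remainder 1
399396 ÷ 2 = 199698 remainder 0
199698 ÷ 2 = 99849 remainder 0
99849 ÷ 2 = 49924 remainder 1
49924 ÷ 2 = 24962 remainder 0
24962 ÷ 2 = 12481 remainder 0
12481 ÷ 2 = 6240 remainder 1
6240 ÷ 2 = 3120 remainder 0
3120 ÷ 2 = 1560 remainder 0
1560 ÷ 2 = 780 remainder 0
780 ÷ 2 = 390 remainder 0
390 ÷ 2 = 195 remainder 0
195 ÷ 2 = 97 remainder 1
97 ÷ 2 = 48 remainder 1
48 ÷ 2 = 24 remainder 0
24 ÷ 2 = 12 remainder 0
12 ÷ 2 = 6 remainder 0
6 ÷ 2 = 3 remainder 0
3 ÷ 2 = 1 remainder 1
1 ÷ 2 = 0 remainder 1
Reading remainders bottom to top: 11000011000001001001



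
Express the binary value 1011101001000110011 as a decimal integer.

Sum of powers of 2 for each 1-bit:
2^0 + 2^1 + 2^4 + 2^5 + 2^9 + 2^12 + 2^14 + 2^15 + 2^16 + 2^18
= 1 + 2 + 16 + 32 + 512 + 4096 + 16384 + 32768 + 65536 + 262144
= 381491



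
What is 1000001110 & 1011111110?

AND: 1 only when both bits are 1
  1000001110
& 1011111110
------------
  1000001110
Decimal: 526 & 766 = 526



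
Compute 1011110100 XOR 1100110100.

XOR: 1 when bits differ
  1011110100
^ 1100110100
------------
  0111000000
Decimal: 756 ^ 820 = 448



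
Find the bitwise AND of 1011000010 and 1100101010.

AND: 1 only when both bits are 1
  1011000010
& 1100101010
------------
  1000000010
Decimal: 706 & 810 = 514



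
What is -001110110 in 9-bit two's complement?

Original: 001110110
Step 1 - Invert all bits: 110001001
Step 2 - Add 1: 110001010
Verification: 001110110 + 110001010 = 1000000000; discarding the end carry (carry out of the top bit) leaves the 9-bit value 000000000, as required for x + (-x)



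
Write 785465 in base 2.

Using repeated division by 2:
785465 ÷ 2 = 392732 remainder 1
392732 ÷ 2 = 196366 remainder 0
196366 ÷ 2 = 98183 remainder 0
98183 ÷ 2 = 49091 remainder 1
49091 ÷ 2 = 24545 remainder 1
24545 ÷ 2 = 12272 remainder 1
12272 ÷ 2 = 6136 remainder 0
6136 ÷ 2 = 3068 remainder 0
3068 ÷ 2 = 1534 remainder 0
1534 ÷ 2 = 767 remainder 0
767 ÷ 2 = 383 remainder 1
383 ÷ 2 = 191 remainder 1
191 ÷ 2 = 95 remainder 1
95 ÷ 2 = 47 remainder 1
47 ÷ 2 = 23 remainder 1
23 ÷ 2 = 11 remainder 1
11 ÷ 2 = 5 remainder 1
5 ÷ 2 = 2 remainder 1
2 ÷ 2 = 1 remainder 0
1 ÷ 2 = 0 remainder 1
Reading remainders bottom to top: 10111111110000111001



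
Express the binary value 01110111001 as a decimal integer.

Sum of powers of 2 for each 1-bit:
2^0 + 2^3 + 2^4 + 2^5 + 2^7 + 2^8 + 2^9
= 1 + 8 + 16 + 32 + 128 + 256 + 512
= 953



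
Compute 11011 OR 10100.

OR: 1 when either bit is 1
  11011
| 10100
-------
  11111
Decimal: 27 | 20 = 31



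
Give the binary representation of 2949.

Using repeated division by 2:
2949 ÷ 2 = 1474 remainder 1
1474 ÷ 2 = 737 remainder 0
737 ÷ 2 = 368 remainder 1
368 ÷ 2 = 184 remainder 0
184 ÷ 2 = 92 remainder 0
92 ÷ 2 = 46 remainder 0
46 ÷ 2 = 23 remainder 0
23 ÷ 2 = 11 remainder 1
11 ÷ 2 = 5 remainder 1
5 ÷ 2 = 2 remainder 1
2 ÷ 2 = 1 remainder 0
1 ÷ 2 = 0 remainder 1
Reading remainders bottom to top: 101110000101



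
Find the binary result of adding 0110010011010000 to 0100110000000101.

Add column by column from the right: bit + bit + carry-in; write the sum mod 2, carry 1 when the sum is 2 or 3.
carry:  1001100000000000
        0110010011010000
+       0100110000000101
------------------------
       01011000011010101
(the carry out of the leftmost column, 0, becomes the leading bit)
Decimal check:
  0110010011010000 = 16384 + 8192 + 1024 + 128 + 64 + 16 = 25808
  0100110000000101 = 16384 + 2048 + 1024 + 4 + 1 = 19461
  25808 + 19461 = 45269, and 01011000011010101 = 32768 + 8192 + 4096 + 128 + 64 + 16 + 4 + 1 = 45269 ✓



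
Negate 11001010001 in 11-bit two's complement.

Original (sign bit 1, negative): 11001010001
Step 1 - Invert all bits: 00110101110
Step 2 - Add 1: 00110101111
Verification: 11001010001 + 00110101111 = 100000000000; discarding the end carry (carry out of the top bit) leaves the 11-bit value 00000000000, as required for x + (-x)



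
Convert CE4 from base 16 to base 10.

Expand by place value (powers of 16):
Digit values: C = 12, E = 14
CE4 = 12 × 16^2 + 14 × 16^1 + 4 × 16^0
= 12 × 256 + 14 × 16 + 4 × 1
= 3072 + 224 + 4
= 3300



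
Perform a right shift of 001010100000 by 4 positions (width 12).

Original: 001010100000 (decimal 672)
Shift right by 4 positions
Drop the 4 low bits; fill with zeros on the left
Result: 000000101010 (decimal 42)
Equivalent: 672 >> 4 = 672 ÷ 2^4 = 42



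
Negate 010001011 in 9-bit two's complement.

Original: 010001011
Step 1 - Invert all bits: 101110100
Step 2 - Add 1: 101110101
Verification: 010001011 + 101110101 = 1000000000; discarding the end carry (carry out of the top bit) leaves the 9-bit value 000000000, as required for x + (-x)



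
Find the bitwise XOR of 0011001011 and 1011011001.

XOR: 1 when bits differ
  0011001011
^ 1011011001
------------
  1000010010
Decimal: 203 ^ 729 = 530



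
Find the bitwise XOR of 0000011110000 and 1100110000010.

XOR: 1 when bits differ
  0000011110000
^ 1100110000010
---------------
  1100101110010
Decimal: 240 ^ 6530 = 6514



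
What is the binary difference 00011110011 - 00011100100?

Method 1 - Direct subtraction (column by column from the right: bit − bit − borrow-in; if negative, add 2 and borrow 1 from the next column):
borrow: 00000011000
        00011110011
-       00011100100
-------------------
        00000001111

Method 2 - Add two's complement:
Two's complement of 00011100100: invert → 11100011011, add 1 → 11100011100
  00011110011
+ 11100011100
-------------
 100000001111  (end carry out of the top bit = 1)
Discarding the end carry: 00000001111
Decimal check:
  00011110011 = 128 + 64 + 32 + 16 + 2 + 1 = 243
  00011100100 = 128 + 64 + 32 + 4 = 228
  243 - 228 = 15, and 00000001111 = 8 + 4 + 2 + 1 = 15 ✓



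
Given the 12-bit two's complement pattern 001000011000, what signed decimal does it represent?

Binary: 001000011000
Sign bit: 0 (non-negative)
Read directly as an unsigned value:
001000011000 = 512 + 16 + 8 = 536
Value: 536



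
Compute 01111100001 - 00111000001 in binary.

Method 1 - Direct subtraction (column by column from the right: bit − bit − borrow-in; if negative, add 2 and borrow 1 from the next column):
borrow: 00000000000
        01111100001
-       00111000001
-------------------
        01000100000

Method 2 - Add two's complement:
Two's complement of 00111000001: invert → 11000111110, add 1 → 11000111111
  01111100001
+ 11000111111
-------------
 101000100000  (end carry out of the top bit = 1)
Discarding the end carry: 01000100000
Decimal check:
  01111100001 = 512 + 256 + 128 + 64 + 32 + 1 = 993
  00111000001 = 256 + 128 + 64 + 1 = 449
  993 - 449 = 544, and 01000100000 = 512 + 32 = 544 ✓



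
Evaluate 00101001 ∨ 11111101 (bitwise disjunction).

OR: 1 when either bit is 1
  00101001
| 11111101
----------
  11111101
Decimal: 41 | 253 = 253



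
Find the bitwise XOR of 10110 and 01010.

XOR: 1 when bits differ
  10110
^ 01010
-------
  11100
Decimal: 22 ^ 10 = 28



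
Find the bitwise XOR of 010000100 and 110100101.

XOR: 1 when bits differ
  010000100
^ 110100101
-----------
  100100001
Decimal: 132 ^ 421 = 289



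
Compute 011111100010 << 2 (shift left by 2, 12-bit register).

Original: 011111100010 (decimal 2018)
Shift left by 2 positions
Append 2 zeros on the right and drop the 2 high bits that overflow the 12-bit width
Result: 111110001000 (decimal 3976)
Equivalent: 2018 << 2 = 2018 × 2^2 = 8072, truncated to 12 bits = 3976



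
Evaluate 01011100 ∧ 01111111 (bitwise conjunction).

AND: 1 only when both bits are 1
  01011100
& 01111111
----------
  01011100
Decimal: 92 & 127 = 92



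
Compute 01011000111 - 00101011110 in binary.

Method 1 - Direct subtraction (column by column from the right: bit − bit − borrow-in; if negative, add 2 and borrow 1 from the next column):
borrow: 01011110000
        01011000111
-       00101011110
-------------------
        00101101001

Method 2 - Add two's complement:
Two's complement of 00101011110: invert → 11010100001, add 1 → 11010100010
  01011000111
+ 11010100010
-------------
 100101101001  (end carry out of the top bit = 1)
Discarding the end carry: 00101101001
Decimal check:
  01011000111 = 512 + 128 + 64 + 4 + 2 + 1 = 711
  00101011110 = 256 + 64 + 16 + 8 + 4 + 2 = 350
  711 - 350 = 361, and 00101101001 = 256 + 64 + 32 + 8 + 1 = 361 ✓



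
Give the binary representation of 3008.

Using repeated division by 2:
3008 ÷ 2 = 1504 remainder 0
1504 ÷ 2 = 752 remainder 0
752 ÷ 2 = 376 remainder 0
376 ÷ 2 = 188 remainder 0
188 ÷ 2 = 94 remainder 0
94 ÷ 2 = 47 remainder 0
47 ÷ 2 = 23 remainder 1
23 ÷ 2 = 11 remainder 1
11 ÷ 2 = 5 remainder 1
5 ÷ 2 = 2 remainder 1
2 ÷ 2 = 1 remainder 0
1 ÷ 2 = 0 remainder 1
Reading remainders bottom to top: 101111000000



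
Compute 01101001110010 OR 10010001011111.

OR: 1 when either bit is 1
  01101001110010
| 10010001011111
----------------
  11111001111111
Decimal: 6770 | 9311 = 15999



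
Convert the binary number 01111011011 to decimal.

Sum of powers of 2 for each 1-bit:
2^0 + 2^1 + 2^3 + 2^4 + 2^6 + 2^7 + 2^8 + 2^9
= 1 + 2 + 8 + 16 + 64 + 128 + 256 + 512
= 987



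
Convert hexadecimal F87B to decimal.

Expand by place value (powers of 16):
Digit values: F = 15, B = 11
F87B = 15 × 16^3 + 8 × 16^2 + 7 × 16^1 + 11 × 16^0
= 15 × 4096 + 8 × 256 + 7 × 16 + 11 × 1
= 61440 + 2048 + 112 + 11
= 63611



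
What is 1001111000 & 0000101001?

AND: 1 only when both bits are 1
  1001111000
& 0000101001
------------
  0000101000
Decimal: 632 & 41 = 40



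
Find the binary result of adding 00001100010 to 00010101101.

Add column by column from the right: bit + bit + carry-in; write the sum mod 2, carry 1 when the sum is 2 or 3.
carry:  00111000000
        00001100010
+       00010101101
-------------------
       000100001111
(the carry out of the leftmost column, 0, becomes the leading bit)
Decimal check:
  00001100010 = 64 + 32 + 2 = 98
  00010101101 = 128 + 32 + 8 + 4 + 1 = 173
  98 + 173 = 271, and 000100001111 = 256 + 8 + 4 + 2 + 1 = 271 ✓



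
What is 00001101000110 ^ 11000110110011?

XOR: 1 when bits differ
  00001101000110
^ 11000110110011
----------------
  11001011110101
Decimal: 838 ^ 12723 = 13045



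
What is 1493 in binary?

Using repeated division by 2:
1493 ÷ 2 = 746 remainder 1
746 ÷ 2 = 373 remainder 0
373 ÷ 2 = 186 remainder 1
186 ÷ 2 = 93 remainder 0
93 ÷ 2 = 46 remainder 1
46 ÷ 2 = 23 remainder 0
23 ÷ 2 = 11 remainder 1
11 ÷ 2 = 5 remainder 1
5 ÷ 2 = 2 remainder 1
2 ÷ 2 = 1 remainder 0
1 ÷ 2 = 0 remainder 1
Reading remainders bottom to top: 10111010101



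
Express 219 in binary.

Using repeated division by 2:
219 ÷ 2 = 109 remainder 1
109 ÷ 2 = 54 remainder 1
54 ÷ 2 = 27 remainder 0
27 ÷ 2 = 13 remainder 1
13 ÷ 2 = 6 remainder 1
6 ÷ 2 = 3 remainder 0
3 ÷ 2 = 1 remainder 1
1 ÷ 2 = 0 remainder 1
Reading remainders bottom to top: 11011011



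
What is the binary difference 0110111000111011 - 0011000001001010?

Method 1 - Direct subtraction (column by column from the right: bit − bit − borrow-in; if negative, add 2 and borrow 1 from the next column):
borrow: 0110001110000000
        0110111000111011
-       0011000001001010
------------------------
        0011110111110001

Method 2 - Add two's complement:
Two's complement of 0011000001001010: invert → 1100111110110101, add 1 → 1100111110110110
  0110111000111011
+ 1100111110110110
------------------
 10011110111110001  (end carry out of the top bit = 1)
Discarding the end carry: 0011110111110001
Decimal check:
  0110111000111011 = 16384 + 8192 + 2048 + 1024 + 512 + 32 + 16 + 8 + 2 + 1 = 28219
  0011000001001010 = 8192 + 4096 + 64 + 8 + 2 = 12362
  28219 - 12362 = 15857, and 0011110111110001 = 8192 + 4096 + 2048 + 1024 + 256 + 128 + 64 + 32 + 16 + 1 = 15857 ✓



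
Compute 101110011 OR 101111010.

OR: 1 when either bit is 1
  101110011
| 101111010
-----------
  101111011
Decimal: 371 | 378 = 379



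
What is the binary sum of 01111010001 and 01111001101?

Add column by column from the right: bit + bit + carry-in; write the sum mod 2, carry 1 when the sum is 2 or 3.
carry:  11110000010
        01111010001
+       01111001101
-------------------
       011110011110
(the carry out of the leftmost column, 0, becomes the leading bit)
Decimal check:
  01111010001 = 512 + 256 + 128 + 64 + 16 + 1 = 977
  01111001101 = 512 + 256 + 128 + 64 + 8 + 4 + 1 = 973
  977 + 973 = 1950, and 011110011110 = 1024 + 512 + 256 + 128 + 16 + 8 + 4 + 2 = 1950 ✓



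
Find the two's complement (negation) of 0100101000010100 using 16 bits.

Original: 0100101000010100
Step 1 - Invert all bits: 1011010111101011
Step 2 - Add 1: 1011010111101100
Verification: 0100101000010100 + 1011010111101100 = 10000000000000000; discarding the end carry (carry out of the top bit) leaves the 16-bit value 0000000000000000, as required for x + (-x)



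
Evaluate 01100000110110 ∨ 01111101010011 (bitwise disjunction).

OR: 1 when either bit is 1
  01100000110110
| 01111101010011
----------------
  01111101110111
Decimal: 6198 | 8019 = 8055



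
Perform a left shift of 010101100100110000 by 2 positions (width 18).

Original: 010101100100110000 (decimal 88368)
Shift left by 2 positions
Append 2 zeros on the right and drop the 2 high bits that overflow the 18-bit width
Result: 010110010011000000 (decimal 91328)
Equivalent: 88368 << 2 = 88368 × 2^2 = 353472, truncated to 18 bits = 91328



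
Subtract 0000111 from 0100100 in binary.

Method 1 - Direct subtraction (column by column from the right: bit − bit − borrow-in; if negative, add 2 and borrow 1 from the next column):
borrow: 0111110
        0100100
-       0000111
---------------
        0011101

Method 2 - Add two's complement:
Two's complement of 0000111: invert → 1111000, add 1 → 1111001
  0100100
+ 1111001
---------
 10011101  (end carry out of the top bit = 1)
Discarding the end carry: 0011101
Decimal check:
  0100100 = 32 + 4 = 36
  0000111 = 4 + 2 + 1 = 7
  36 - 7 = 29, and 0011101 = 16 + 8 + 4 + 1 = 29 ✓



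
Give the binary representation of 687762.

Using repeated division by 2:
687762 ÷ 2 = 343881 remainder 0
343881 ÷ 2 = 171940 remainder 1
171940 ÷ 2 = 85970 remainder 0
85970 ÷ 2 = 42985 remainder 0
42985 ÷ 2 = 21492 remainder 1
21492 ÷ 2 = 10746 remainder 0
10746 ÷ 2 = 5373 remainder 0
5373 ÷ 2 = 2686 remainder 1
2686 ÷ 2 = 1343 remainder 0
1343 ÷ 2 = 671 remainder 1
671 ÷ 2 = 335 remainder 1
335 ÷ 2 = 167 remainder 1
167 ÷ 2 = 83 remainder 1
83 ÷ 2 = 41 remainder 1
41 ÷ 2 = 20 remainder 1
20 ÷ 2 = 10 remainder 0
10 ÷ 2 = 5 remainder 0
5 ÷ 2 = 2 remainder 1
2 ÷ 2 = 1 remainder 0
1 ÷ 2 = 0 remainder 1
Reading remainders bottom to top: 10100111111010010010

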